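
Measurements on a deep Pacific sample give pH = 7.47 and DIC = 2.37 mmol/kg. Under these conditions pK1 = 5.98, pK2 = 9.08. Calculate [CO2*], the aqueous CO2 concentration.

[CO2*] = 0.0726 mmol/kg

α₀ = 1 / (1 + K1/[H⁺] + K1K2/[H⁺]²) = 1 / (1 + 10^+1.49 + 10^-0.12)
   = 1 / (1 + 30.903 + 0.75858) = 1/32.662 = 0.03062
[CO2*] = α₀ × DIC = 0.03062 × 2.37 = 0.0726 mmol/kg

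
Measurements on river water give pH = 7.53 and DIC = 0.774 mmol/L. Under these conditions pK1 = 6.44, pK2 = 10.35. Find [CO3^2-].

[CO3²⁻] = 1.08 μmol/L

α₂ = 1 / (1 + [H⁺]/K2 + [H⁺]²/(K1K2)) = 1 / (1 + 10^+2.82 + 10^+1.73)
   = 1 / (1 + 660.69 + 53.703) = 1/715.40 = 0.001398
[CO3²⁻] = α₂ × DIC = 0.001398 × 0.774 = 0.00108 mmol/L = 1.08 μmol/L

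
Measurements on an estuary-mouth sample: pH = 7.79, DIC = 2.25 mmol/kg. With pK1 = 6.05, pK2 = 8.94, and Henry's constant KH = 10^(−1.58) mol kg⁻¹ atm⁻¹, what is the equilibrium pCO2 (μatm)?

α₀ = 1 / (1 + K1/[H⁺] + K1K2/[H⁺]²) = 1 / (1 + 10^+1.74 + 10^+0.59)
   = 1 / (1 + 54.954 + 3.8905) = 1/59.845 = 0.01671
[CO2*] = α₀ × DIC = 0.01671 × 2.25 = 0.03760 mmol/kg
pCO2 = [CO2*]/KH = 3.760×10^-5 / 2.630×10^-2 = 1430 μatm

pCO2 = 1430 μatm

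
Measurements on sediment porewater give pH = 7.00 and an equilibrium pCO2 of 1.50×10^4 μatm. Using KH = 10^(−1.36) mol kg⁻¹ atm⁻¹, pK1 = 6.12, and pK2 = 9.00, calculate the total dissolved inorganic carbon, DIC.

DIC = 5.67 mmol/kg

[CO2*] = KH · pCO2 = 10^(−1.36) × 1.50×10^4×10^-6 = 6.548×10^-4 mol/kg
α₀ = 1/(1 + K1/[H⁺] + K1K2/[H⁺]²) = 1/(1 + 10^+0.88 + 10^-1.12) = 0.1155
DIC = [CO2*]/α₀ = 6.548×10^-4 / 0.1155 = 5.67 mmol/kg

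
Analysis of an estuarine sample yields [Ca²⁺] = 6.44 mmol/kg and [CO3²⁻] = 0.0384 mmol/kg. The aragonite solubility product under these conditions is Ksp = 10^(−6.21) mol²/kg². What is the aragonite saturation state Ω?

Ω = 0.401

Ksp = 10^(−6.21) = 6.166×10^-7
Ω = [Ca²⁺][CO3²⁻]/Ksp = (6.44×10^-3)(0.0384×10^-3) / 6.166×10^-7 = 0.401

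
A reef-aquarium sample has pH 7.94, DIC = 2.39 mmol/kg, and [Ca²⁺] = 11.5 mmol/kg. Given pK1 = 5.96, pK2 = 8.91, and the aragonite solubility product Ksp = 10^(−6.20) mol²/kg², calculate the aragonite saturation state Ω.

α₂ = 1 / (1 + [H⁺]/K2 + [H⁺]²/(K1K2)) = 1 / (1 + 10^+0.97 + 10^-1.01)
   = 1 / (1 + 9.3325 + 0.097724) = 1/10.430 = 0.09587
[CO3²⁻] = α₂ × DIC = 0.09587 × 2.39 = 0.2291 mmol/kg
Ksp = 10^(−6.20) = 6.310×10^-7
Ω = [Ca²⁺][CO3²⁻]/Ksp = (11.5×10^-3)(2.291×10^-4) / 6.310×10^-7 = 4.18

Ω = 4.18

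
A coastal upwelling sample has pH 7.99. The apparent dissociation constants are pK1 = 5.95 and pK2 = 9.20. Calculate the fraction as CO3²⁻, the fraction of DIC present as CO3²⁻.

α₂ = 0.0576

α₂ = 1 / (1 + [H⁺]/K2 + [H⁺]²/(K1K2)) = 1 / (1 + 10^+1.21 + 10^-0.83)
   = 1 / (1 + 16.218 + 0.14791) = 1/17.366 = 0.05758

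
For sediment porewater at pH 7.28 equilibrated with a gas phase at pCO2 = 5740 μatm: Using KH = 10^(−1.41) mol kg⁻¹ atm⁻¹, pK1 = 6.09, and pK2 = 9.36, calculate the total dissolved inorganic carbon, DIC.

DIC = 3.71 mmol/kg

[CO2*] = KH · pCO2 = 10^(−1.41) × 5740×10^-6 = 2.233×10^-4 mol/kg
α₀ = 1/(1 + K1/[H⁺] + K1K2/[H⁺]²) = 1/(1 + 10^+1.19 + 10^-0.89) = 0.06018
DIC = [CO2*]/α₀ = 2.233×10^-4 / 0.06018 = 3.71 mmol/kg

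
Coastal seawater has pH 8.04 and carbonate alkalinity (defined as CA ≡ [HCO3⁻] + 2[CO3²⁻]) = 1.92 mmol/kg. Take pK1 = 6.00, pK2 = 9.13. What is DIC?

CA = [HCO3⁻] + 2[CO3²⁻] = (α₁ + 2α₂)·DIC
At pH 8.04: [H⁺]/K1 = 10^-2.04 = 0.0091201, K2/[H⁺] = 10^-1.09 = 0.081283
α₁ = 1/(1 + 0.0091201 + 0.081283) = 1/1.0904 = 0.9171; α₂ = α₁·K2/[H⁺] = 0.07454
α₁ + 2α₂ = 1.0662
DIC = CA / (α₁ + 2α₂) = 1.92 / 1.0662 = 1.80 mmol/kg

DIC = 1.80 mmol/kg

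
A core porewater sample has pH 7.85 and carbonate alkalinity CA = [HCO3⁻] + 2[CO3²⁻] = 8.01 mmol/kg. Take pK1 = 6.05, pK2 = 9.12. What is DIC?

CA = [HCO3⁻] + 2[CO3²⁻] = (α₁ + 2α₂)·DIC
At pH 7.85: [H⁺]/K1 = 10^-1.80 = 0.015849, K2/[H⁺] = 10^-1.27 = 0.053703
α₁ = 1/(1 + 0.015849 + 0.053703) = 1/1.0696 = 0.9350; α₂ = α₁·K2/[H⁺] = 0.05021
α₁ + 2α₂ = 1.0354
DIC = CA / (α₁ + 2α₂) = 8.01 / 1.0354 = 7.74 mmol/kg

DIC = 7.74 mmol/kg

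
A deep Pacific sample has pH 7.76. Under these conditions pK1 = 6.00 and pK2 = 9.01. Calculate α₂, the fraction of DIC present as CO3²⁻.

α₂ = 0.0524

α₂ = 1 / (1 + [H⁺]/K2 + [H⁺]²/(K1K2)) = 1 / (1 + 10^+1.25 + 10^-0.51)
   = 1 / (1 + 17.783 + 0.30903) = 1/19.092 = 0.05238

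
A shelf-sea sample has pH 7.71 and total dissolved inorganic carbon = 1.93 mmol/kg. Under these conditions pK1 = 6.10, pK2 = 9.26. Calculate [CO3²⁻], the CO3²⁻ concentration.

[CO3²⁻] = 0.0517 mmol/kg

α₂ = 1 / (1 + [H⁺]/K2 + [H⁺]²/(K1K2)) = 1 / (1 + 10^+1.55 + 10^-0.06)
   = 1 / (1 + 35.481 + 0.87096) = 1/37.352 = 0.02677
[CO3²⁻] = α₂ × DIC = 0.02677 × 1.93 = 0.0517 mmol/kg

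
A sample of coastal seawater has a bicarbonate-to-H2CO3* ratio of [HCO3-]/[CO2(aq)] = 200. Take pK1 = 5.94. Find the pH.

From K1 = [H⁺][HCO3-]/[CO2(aq)]:  pH = pK1 + log₁₀([HCO3-]/[CO2(aq)])
log₁₀(200) = +2.301
pH = 5.94 + (+2.301) = 8.24

pH = 8.24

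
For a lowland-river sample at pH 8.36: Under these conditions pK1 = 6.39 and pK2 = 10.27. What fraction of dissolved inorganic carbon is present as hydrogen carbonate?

α₁ = 1 / (1 + [H⁺]/K1 + K2/[H⁺]) = 1 / (1 + 10^-1.97 + 10^-1.91)
   = 1 / (1 + 0.010715 + 0.012303) = 1/1.0230 = 0.9775

α₁ = 0.978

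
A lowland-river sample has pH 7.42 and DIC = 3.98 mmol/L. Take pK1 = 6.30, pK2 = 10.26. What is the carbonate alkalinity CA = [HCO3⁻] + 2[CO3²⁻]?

CA = [HCO3⁻] + 2[CO3²⁻] = (α₁ + 2α₂)·DIC
At pH 7.42: [H⁺]/K1 = 10^-1.12 = 0.075858, K2/[H⁺] = 10^-2.84 = 0.0014454
α₁ = 1/(1 + 0.075858 + 0.0014454) = 1/1.0773 = 0.9282; α₂ = α₁·K2/[H⁺] = 0.001342
α₁ + 2α₂ = 0.9309
CA = 0.9309 × 3.98 = 3.71 mmol/L

CA = 3.71 mmol/L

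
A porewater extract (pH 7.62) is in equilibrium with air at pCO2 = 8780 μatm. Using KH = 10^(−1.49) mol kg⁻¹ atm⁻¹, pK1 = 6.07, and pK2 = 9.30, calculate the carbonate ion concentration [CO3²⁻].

[CO2*] = KH · pCO2 = 10^(−1.49) × 8780×10^-6 = 2.841×10^-4 mol/kg
α₀ = 1/(1 + K1/[H⁺] + K1K2/[H⁺]²) = 1/(1 + 10^+1.55 + 10^-0.13) = 0.02687
DIC = [CO2*]/α₀ = 2.841×10^-4 / 0.02687 = 10.58 mmol/kg
[CO3²⁻] = α₂·DIC; α₂ = 0.01992, so [CO3²⁻] = 0.01992 × 10.58 = 0.211 mmol/kg

[CO3²⁻] = 0.211 mmol/kg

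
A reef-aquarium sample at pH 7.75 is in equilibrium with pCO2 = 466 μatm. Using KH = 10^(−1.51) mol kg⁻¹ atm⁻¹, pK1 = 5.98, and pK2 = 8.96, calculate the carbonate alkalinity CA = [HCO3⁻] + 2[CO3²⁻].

[CO2*] = KH · pCO2 = 10^(−1.51) × 466×10^-6 = 1.440×10^-5 mol/kg
α₀ = 1/(1 + K1/[H⁺] + K1K2/[H⁺]²) = 1/(1 + 10^+1.77 + 10^+0.56) = 0.01574
DIC = [CO2*]/α₀ = 1.440×10^-5 / 0.01574 = 0.9147 mmol/kg
CA = (α₁ + 2α₂)·DIC = (0.9271 + 2×0.05716) × 0.9147 = 0.953 mmol/kg

CA = 0.953 mmol/kg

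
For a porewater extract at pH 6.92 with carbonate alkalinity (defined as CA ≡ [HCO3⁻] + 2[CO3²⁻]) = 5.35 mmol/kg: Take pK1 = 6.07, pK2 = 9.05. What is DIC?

CA = [HCO3⁻] + 2[CO3²⁻] = (α₁ + 2α₂)·DIC
At pH 6.92: [H⁺]/K1 = 10^-0.85 = 0.14125, K2/[H⁺] = 10^-2.13 = 0.0074131
α₁ = 1/(1 + 0.14125 + 0.0074131) = 1/1.1487 = 0.8706; α₂ = α₁·K2/[H⁺] = 0.006454
α₁ + 2α₂ = 0.8835
DIC = CA / (α₁ + 2α₂) = 5.35 / 0.8835 = 6.06 mmol/kg

DIC = 6.06 mmol/kg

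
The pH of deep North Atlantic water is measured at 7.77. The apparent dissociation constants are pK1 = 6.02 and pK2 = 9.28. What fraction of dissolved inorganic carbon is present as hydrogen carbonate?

α₁ = 1 / (1 + [H⁺]/K1 + K2/[H⁺]) = 1 / (1 + 10^-1.75 + 10^-1.51)
   = 1 / (1 + 0.017783 + 0.030903) = 1/1.0487 = 0.9536

α₁ = 0.954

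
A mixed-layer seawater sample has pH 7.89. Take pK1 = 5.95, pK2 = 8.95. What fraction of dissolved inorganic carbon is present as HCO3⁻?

α₁ = 0.910

α₁ = 1 / (1 + [H⁺]/K1 + K2/[H⁺]) = 1 / (1 + 10^-1.94 + 10^-1.06)
   = 1 / (1 + 0.011482 + 0.087096) = 1/1.0986 = 0.9103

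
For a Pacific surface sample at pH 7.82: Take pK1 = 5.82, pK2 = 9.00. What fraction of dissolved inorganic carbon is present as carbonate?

α₂ = 0.0614

α₂ = 1 / (1 + [H⁺]/K2 + [H⁺]²/(K1K2)) = 1 / (1 + 10^+1.18 + 10^-0.82)
   = 1 / (1 + 15.136 + 0.15136) = 1/16.287 = 0.06140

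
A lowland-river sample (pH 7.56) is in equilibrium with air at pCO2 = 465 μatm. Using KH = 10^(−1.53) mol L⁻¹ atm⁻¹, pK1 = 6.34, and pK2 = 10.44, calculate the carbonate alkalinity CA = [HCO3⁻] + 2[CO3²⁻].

CA = 0.228 mmol/L

[CO2*] = KH · pCO2 = 10^(−1.53) × 465×10^-6 = 1.372×10^-5 mol/L
α₀ = 1/(1 + K1/[H⁺] + K1K2/[H⁺]²) = 1/(1 + 10^+1.22 + 10^-1.66) = 0.05676
DIC = [CO2*]/α₀ = 1.372×10^-5 / 0.05676 = 0.2418 mmol/L
CA = (α₁ + 2α₂)·DIC = (0.9420 + 2×0.001242) × 0.2418 = 0.228 mmol/L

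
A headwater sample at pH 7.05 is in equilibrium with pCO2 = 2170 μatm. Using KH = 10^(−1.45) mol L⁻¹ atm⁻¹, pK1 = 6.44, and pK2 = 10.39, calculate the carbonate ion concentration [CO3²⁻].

[CO2*] = KH · pCO2 = 10^(−1.45) × 2170×10^-6 = 7.699×10^-5 mol/L
α₀ = 1/(1 + K1/[H⁺] + K1K2/[H⁺]²) = 1/(1 + 10^+0.61 + 10^-2.73) = 0.1970
DIC = [CO2*]/α₀ = 7.699×10^-5 / 0.1970 = 0.3908 mmol/L
[CO3²⁻] = α₂·DIC; α₂ = 0.0003669, so [CO3²⁻] = 0.0003669 × 0.3908 = 0.000143 mmol/L = 0.143 μmol/L

[CO3²⁻] = 0.143 μmol/L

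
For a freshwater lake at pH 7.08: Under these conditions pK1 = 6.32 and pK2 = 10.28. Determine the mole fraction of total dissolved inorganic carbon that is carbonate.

α₂ = 0.000537

α₂ = 1 / (1 + [H⁺]/K2 + [H⁺]²/(K1K2)) = 1 / (1 + 10^+3.20 + 10^+2.44)
   = 1 / (1 + 1584.9 + 275.42) = 1/1861.3 = 0.0005373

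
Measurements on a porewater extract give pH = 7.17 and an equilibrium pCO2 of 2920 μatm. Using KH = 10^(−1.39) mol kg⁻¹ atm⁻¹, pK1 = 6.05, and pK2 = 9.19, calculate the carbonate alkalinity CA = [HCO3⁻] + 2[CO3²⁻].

[CO2*] = KH · pCO2 = 10^(−1.39) × 2920×10^-6 = 1.190×10^-4 mol/kg
α₀ = 1/(1 + K1/[H⁺] + K1K2/[H⁺]²) = 1/(1 + 10^+1.12 + 10^-0.90) = 0.06989
DIC = [CO2*]/α₀ = 1.190×10^-4 / 0.06989 = 1.702 mmol/kg
CA = (α₁ + 2α₂)·DIC = (0.9213 + 2×0.008798) × 1.702 = 1.60 mmol/kg

CA = 1.60 mmol/kg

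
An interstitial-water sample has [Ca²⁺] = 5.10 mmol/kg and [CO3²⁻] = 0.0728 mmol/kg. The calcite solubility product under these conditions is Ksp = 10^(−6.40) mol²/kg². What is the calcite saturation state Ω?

Ω = 0.933

Ksp = 10^(−6.40) = 3.981×10^-7
Ω = [Ca²⁺][CO3²⁻]/Ksp = (5.10×10^-3)(0.0728×10^-3) / 3.981×10^-7 = 0.933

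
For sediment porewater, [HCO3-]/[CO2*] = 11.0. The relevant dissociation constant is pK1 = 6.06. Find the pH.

pH = 7.10

From K1 = [H⁺][HCO3-]/[CO2*]:  pH = pK1 + log₁₀([HCO3-]/[CO2*])
log₁₀(11.0) = +1.041
pH = 6.06 + (+1.041) = 7.10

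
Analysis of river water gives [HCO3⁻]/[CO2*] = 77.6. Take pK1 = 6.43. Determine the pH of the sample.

From K1 = [H⁺][HCO3⁻]/[CO2*]:  pH = pK1 + log₁₀([HCO3⁻]/[CO2*])
log₁₀(77.6) = +1.890
pH = 6.43 + (+1.890) = 8.32

pH = 8.32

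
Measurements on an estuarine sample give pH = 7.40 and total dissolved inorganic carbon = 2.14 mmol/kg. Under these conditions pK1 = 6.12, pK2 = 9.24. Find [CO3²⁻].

[CO3²⁻] = 0.0290 mmol/kg

α₂ = 1 / (1 + [H⁺]/K2 + [H⁺]²/(K1K2)) = 1 / (1 + 10^+1.84 + 10^+0.56)
   = 1 / (1 + 69.183 + 3.6308) = 1/73.814 = 0.01355
[CO3²⁻] = α₂ × DIC = 0.01355 × 2.14 = 0.0290 mmol/kg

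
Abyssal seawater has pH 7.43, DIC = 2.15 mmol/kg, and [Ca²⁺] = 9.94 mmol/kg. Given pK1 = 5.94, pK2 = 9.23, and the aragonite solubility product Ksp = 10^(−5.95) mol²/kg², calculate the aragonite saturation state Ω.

Ω = 0.288

α₂ = 1 / (1 + [H⁺]/K2 + [H⁺]²/(K1K2)) = 1 / (1 + 10^+1.80 + 10^+0.31)
   = 1 / (1 + 63.096 + 2.0417) = 1/66.137 = 0.01512
[CO3²⁻] = α₂ × DIC = 0.01512 × 2.15 = 0.03251 mmol/kg
Ksp = 10^(−5.95) = 1.122×10^-6
Ω = [Ca²⁺][CO3²⁻]/Ksp = (9.94×10^-3)(3.251×10^-5) / 1.122×10^-6 = 0.288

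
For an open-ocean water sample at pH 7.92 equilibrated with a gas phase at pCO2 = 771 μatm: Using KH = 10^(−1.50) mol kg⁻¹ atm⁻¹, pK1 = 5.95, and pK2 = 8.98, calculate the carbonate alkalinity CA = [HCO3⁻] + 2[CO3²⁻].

[CO2*] = KH · pCO2 = 10^(−1.50) × 771×10^-6 = 2.438×10^-5 mol/kg
α₀ = 1/(1 + K1/[H⁺] + K1K2/[H⁺]²) = 1/(1 + 10^+1.97 + 10^+0.91) = 0.009761
DIC = [CO2*]/α₀ = 2.438×10^-5 / 0.009761 = 2.498 mmol/kg
CA = (α₁ + 2α₂)·DIC = (0.9109 + 2×0.07934) × 2.498 = 2.67 mmol/kg

CA = 2.67 mmol/kg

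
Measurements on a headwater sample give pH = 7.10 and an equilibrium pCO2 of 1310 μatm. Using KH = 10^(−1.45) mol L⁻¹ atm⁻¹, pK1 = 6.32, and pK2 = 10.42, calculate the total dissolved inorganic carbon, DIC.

DIC = 0.327 mmol/L

[CO2*] = KH · pCO2 = 10^(−1.45) × 1310×10^-6 = 4.648×10^-5 mol/L
α₀ = 1/(1 + K1/[H⁺] + K1K2/[H⁺]²) = 1/(1 + 10^+0.78 + 10^-2.54) = 0.1423
DIC = [CO2*]/α₀ = 4.648×10^-5 / 0.1423 = 0.327 mmol/L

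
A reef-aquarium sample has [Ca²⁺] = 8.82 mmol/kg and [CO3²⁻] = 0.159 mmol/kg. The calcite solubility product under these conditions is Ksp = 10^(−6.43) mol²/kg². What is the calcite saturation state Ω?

Ksp = 10^(−6.43) = 3.715×10^-7
Ω = [Ca²⁺][CO3²⁻]/Ksp = (8.82×10^-3)(0.159×10^-3) / 3.715×10^-7 = 3.77

Ω = 3.77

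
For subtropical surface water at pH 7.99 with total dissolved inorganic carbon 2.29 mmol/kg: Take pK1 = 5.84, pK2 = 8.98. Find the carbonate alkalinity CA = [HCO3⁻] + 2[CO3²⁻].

CA = [HCO3⁻] + 2[CO3²⁻] = (α₁ + 2α₂)·DIC
At pH 7.99: [H⁺]/K1 = 10^-2.15 = 0.0070795, K2/[H⁺] = 10^-0.99 = 0.10233
α₁ = 1/(1 + 0.0070795 + 0.10233) = 1/1.1094 = 0.9014; α₂ = α₁·K2/[H⁺] = 0.09224
α₁ + 2α₂ = 1.0859
CA = 1.0859 × 2.29 = 2.49 mmol/kg

CA = 2.49 mmol/kg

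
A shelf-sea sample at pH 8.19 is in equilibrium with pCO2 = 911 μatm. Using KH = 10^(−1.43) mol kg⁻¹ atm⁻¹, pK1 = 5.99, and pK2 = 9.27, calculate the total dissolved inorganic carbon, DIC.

DIC = 5.84 mmol/kg

[CO2*] = KH · pCO2 = 10^(−1.43) × 911×10^-6 = 3.385×10^-5 mol/kg
α₀ = 1/(1 + K1/[H⁺] + K1K2/[H⁺]²) = 1/(1 + 10^+2.20 + 10^+1.12) = 0.005791
DIC = [CO2*]/α₀ = 3.385×10^-5 / 0.005791 = 5.84 mmol/kg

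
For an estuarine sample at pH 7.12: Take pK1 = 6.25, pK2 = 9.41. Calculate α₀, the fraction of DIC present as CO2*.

α₀ = 1 / (1 + K1/[H⁺] + K1K2/[H⁺]²) = 1 / (1 + 10^+0.87 + 10^-1.42)
   = 1 / (1 + 7.4131 + 0.038019) = 1/8.4511 = 0.1183

α₀ = 0.118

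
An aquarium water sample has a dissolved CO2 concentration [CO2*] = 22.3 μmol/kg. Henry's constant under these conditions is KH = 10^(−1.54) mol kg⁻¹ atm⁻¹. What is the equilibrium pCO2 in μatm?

KH = 10^(−1.54) = 2.884×10^-2 mol kg⁻¹ atm⁻¹
pCO2 = [CO2*]/KH = 22.3×10^-6 / 2.884×10^-2 = 7.73×10^-4 atm = 773 μatm

pCO2 = 773 μatm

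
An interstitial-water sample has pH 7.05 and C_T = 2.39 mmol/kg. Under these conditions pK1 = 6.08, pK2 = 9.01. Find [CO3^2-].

[CO3²⁻] = 0.0234 mmol/kg

α₂ = 1 / (1 + [H⁺]/K2 + [H⁺]²/(K1K2)) = 1 / (1 + 10^+1.96 + 10^+0.99)
   = 1 / (1 + 91.201 + 9.7724) = 1/101.97 = 0.009806
[CO3²⁻] = α₂ × DIC = 0.009806 × 2.39 = 0.0234 mmol/kg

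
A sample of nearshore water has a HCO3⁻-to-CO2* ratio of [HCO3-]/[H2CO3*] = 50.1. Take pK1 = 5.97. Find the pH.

pH = 7.67

From K1 = [H⁺][HCO3-]/[H2CO3*]:  pH = pK1 + log₁₀([HCO3-]/[H2CO3*])
log₁₀(50.1) = +1.700
pH = 5.97 + (+1.700) = 7.67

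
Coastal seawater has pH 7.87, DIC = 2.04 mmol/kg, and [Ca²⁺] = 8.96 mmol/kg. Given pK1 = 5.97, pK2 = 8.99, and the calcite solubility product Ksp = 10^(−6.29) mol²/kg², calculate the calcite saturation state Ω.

α₂ = 1 / (1 + [H⁺]/K2 + [H⁺]²/(K1K2)) = 1 / (1 + 10^+1.12 + 10^-0.78)
   = 1 / (1 + 13.183 + 0.16596) = 1/14.349 = 0.06969
[CO3²⁻] = α₂ × DIC = 0.06969 × 2.04 = 0.1422 mmol/kg
Ksp = 10^(−6.29) = 5.129×10^-7
Ω = [Ca²⁺][CO3²⁻]/Ksp = (8.96×10^-3)(1.422×10^-4) / 5.129×10^-7 = 2.48

Ω = 2.48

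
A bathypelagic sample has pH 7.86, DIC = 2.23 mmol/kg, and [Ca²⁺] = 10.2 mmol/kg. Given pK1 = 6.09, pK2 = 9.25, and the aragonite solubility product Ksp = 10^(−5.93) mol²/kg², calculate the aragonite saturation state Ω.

α₂ = 1 / (1 + [H⁺]/K2 + [H⁺]²/(K1K2)) = 1 / (1 + 10^+1.39 + 10^-0.38)
   = 1 / (1 + 24.547 + 0.41687) = 1/25.964 = 0.03851
[CO3²⁻] = α₂ × DIC = 0.03851 × 2.23 = 0.08589 mmol/kg
Ksp = 10^(−5.93) = 1.175×10^-6
Ω = [Ca²⁺][CO3²⁻]/Ksp = (10.2×10^-3)(8.589×10^-5) / 1.175×10^-6 = 0.746

Ω = 0.746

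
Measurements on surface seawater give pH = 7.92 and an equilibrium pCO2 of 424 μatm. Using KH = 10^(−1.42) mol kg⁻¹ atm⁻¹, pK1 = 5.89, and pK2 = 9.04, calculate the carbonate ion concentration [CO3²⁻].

[CO2*] = KH · pCO2 = 10^(−1.42) × 424×10^-6 = 1.612×10^-5 mol/kg
α₀ = 1/(1 + K1/[H⁺] + K1K2/[H⁺]²) = 1/(1 + 10^+2.03 + 10^+0.91) = 0.008600
DIC = [CO2*]/α₀ = 1.612×10^-5 / 0.008600 = 1.874 mmol/kg
[CO3²⁻] = α₂·DIC; α₂ = 0.06990, so [CO3²⁻] = 0.06990 × 1.874 = 0.131 mmol/kg

[CO3²⁻] = 0.131 mmol/kg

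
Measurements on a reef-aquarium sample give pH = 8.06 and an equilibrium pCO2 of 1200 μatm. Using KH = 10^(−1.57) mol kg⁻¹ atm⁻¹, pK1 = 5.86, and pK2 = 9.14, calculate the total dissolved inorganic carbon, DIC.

[CO2*] = KH · pCO2 = 10^(−1.57) × 1200×10^-6 = 3.230×10^-5 mol/kg
α₀ = 1/(1 + K1/[H⁺] + K1K2/[H⁺]²) = 1/(1 + 10^+2.20 + 10^+1.12) = 0.005791
DIC = [CO2*]/α₀ = 3.230×10^-5 / 0.005791 = 5.58 mmol/kg

DIC = 5.58 mmol/kg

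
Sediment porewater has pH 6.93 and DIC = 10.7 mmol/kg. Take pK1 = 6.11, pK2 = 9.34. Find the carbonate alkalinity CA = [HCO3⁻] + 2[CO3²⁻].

CA = 9.33 mmol/kg

CA = [HCO3⁻] + 2[CO3²⁻] = (α₁ + 2α₂)·DIC
At pH 6.93: [H⁺]/K1 = 10^-0.82 = 0.15136, K2/[H⁺] = 10^-2.41 = 0.0038905
α₁ = 1/(1 + 0.15136 + 0.0038905) = 1/1.1552 = 0.8656; α₂ = α₁·K2/[H⁺] = 0.003368
α₁ + 2α₂ = 0.8724
CA = 0.8724 × 10.7 = 9.33 mmol/kg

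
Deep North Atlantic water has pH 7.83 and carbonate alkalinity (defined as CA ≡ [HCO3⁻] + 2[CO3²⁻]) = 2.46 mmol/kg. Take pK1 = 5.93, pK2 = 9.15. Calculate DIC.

CA = [HCO3⁻] + 2[CO3²⁻] = (α₁ + 2α₂)·DIC
At pH 7.83: [H⁺]/K1 = 10^-1.90 = 0.012589, K2/[H⁺] = 10^-1.32 = 0.047863
α₁ = 1/(1 + 0.012589 + 0.047863) = 1/1.0605 = 0.9430; α₂ = α₁·K2/[H⁺] = 0.04513
α₁ + 2α₂ = 1.0333
DIC = CA / (α₁ + 2α₂) = 2.46 / 1.0333 = 2.38 mmol/kg

DIC = 2.38 mmol/kg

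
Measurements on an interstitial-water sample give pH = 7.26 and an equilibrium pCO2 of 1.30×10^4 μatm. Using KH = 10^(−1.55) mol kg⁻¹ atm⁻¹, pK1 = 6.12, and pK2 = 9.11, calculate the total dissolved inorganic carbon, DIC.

[CO2*] = KH · pCO2 = 10^(−1.55) × 1.30×10^4×10^-6 = 3.664×10^-4 mol/kg
α₀ = 1/(1 + K1/[H⁺] + K1K2/[H⁺]²) = 1/(1 + 10^+1.14 + 10^-0.71) = 0.06667
DIC = [CO2*]/α₀ = 3.664×10^-4 / 0.06667 = 5.50 mmol/kg

DIC = 5.50 mmol/kg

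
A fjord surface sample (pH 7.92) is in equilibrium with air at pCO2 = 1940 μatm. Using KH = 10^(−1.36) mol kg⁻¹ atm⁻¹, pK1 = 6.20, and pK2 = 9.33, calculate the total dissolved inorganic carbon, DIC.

[CO2*] = KH · pCO2 = 10^(−1.36) × 1940×10^-6 = 8.468×10^-5 mol/kg
α₀ = 1/(1 + K1/[H⁺] + K1K2/[H⁺]²) = 1/(1 + 10^+1.72 + 10^+0.31) = 0.01801
DIC = [CO2*]/α₀ = 8.468×10^-5 / 0.01801 = 4.70 mmol/kg

DIC = 4.70 mmol/kg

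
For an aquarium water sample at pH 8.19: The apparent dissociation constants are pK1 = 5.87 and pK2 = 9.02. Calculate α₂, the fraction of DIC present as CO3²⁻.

α₂ = 0.128

α₂ = 1 / (1 + [H⁺]/K2 + [H⁺]²/(K1K2)) = 1 / (1 + 10^+0.83 + 10^-1.49)
   = 1 / (1 + 6.7608 + 0.032359) = 1/7.7932 = 0.1283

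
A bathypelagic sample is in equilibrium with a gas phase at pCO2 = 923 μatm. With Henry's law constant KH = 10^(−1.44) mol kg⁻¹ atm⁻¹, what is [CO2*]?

KH = 10^(−1.44) = 3.631×10^-2 mol kg⁻¹ atm⁻¹
[CO2*] = KH · pCO2 = 3.631×10^-2 × 923×10^-6 atm = 3.35×10^-5 mol/kg

[CO2*] = 33.5 μmol/kg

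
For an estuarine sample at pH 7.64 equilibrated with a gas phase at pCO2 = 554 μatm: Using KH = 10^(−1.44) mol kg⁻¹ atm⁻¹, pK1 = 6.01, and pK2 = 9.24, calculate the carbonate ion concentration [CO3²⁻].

[CO2*] = KH · pCO2 = 10^(−1.44) × 554×10^-6 = 2.011×10^-5 mol/kg
α₀ = 1/(1 + K1/[H⁺] + K1K2/[H⁺]²) = 1/(1 + 10^+1.63 + 10^+0.03) = 0.02236
DIC = [CO2*]/α₀ = 2.011×10^-5 / 0.02236 = 0.8997 mmol/kg
[CO3²⁻] = α₂·DIC; α₂ = 0.02396, so [CO3²⁻] = 0.02396 × 0.8997 = 0.0216 mmol/kg

[CO3²⁻] = 0.0216 mmol/kg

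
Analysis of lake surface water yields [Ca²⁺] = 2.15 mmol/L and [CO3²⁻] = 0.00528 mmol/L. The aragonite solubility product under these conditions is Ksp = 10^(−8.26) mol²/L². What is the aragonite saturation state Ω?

Ksp = 10^(−8.26) = 5.495×10^-9
Ω = [Ca²⁺][CO3²⁻]/Ksp = (2.15×10^-3)(0.00528×10^-3) / 5.495×10^-9 = 2.07

Ω = 2.07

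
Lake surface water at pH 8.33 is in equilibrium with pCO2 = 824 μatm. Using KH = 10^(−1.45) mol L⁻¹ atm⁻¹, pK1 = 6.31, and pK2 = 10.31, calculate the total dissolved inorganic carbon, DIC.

DIC = 3.12 mmol/L

[CO2*] = KH · pCO2 = 10^(−1.45) × 824×10^-6 = 2.924×10^-5 mol/L
α₀ = 1/(1 + K1/[H⁺] + K1K2/[H⁺]²) = 1/(1 + 10^+2.02 + 10^+0.04) = 0.009362
DIC = [CO2*]/α₀ = 2.924×10^-5 / 0.009362 = 3.12 mmol/L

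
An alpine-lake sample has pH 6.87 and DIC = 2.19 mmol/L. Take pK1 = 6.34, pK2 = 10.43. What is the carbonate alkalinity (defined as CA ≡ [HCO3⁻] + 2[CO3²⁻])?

CA = 1.69 mmol/L

CA = [HCO3⁻] + 2[CO3²⁻] = (α₁ + 2α₂)·DIC
At pH 6.87: [H⁺]/K1 = 10^-0.53 = 0.29512, K2/[H⁺] = 10^-3.56 = 0.00027542
α₁ = 1/(1 + 0.29512 + 0.00027542) = 1/1.2954 = 0.7720; α₂ = α₁·K2/[H⁺] = 0.0002126
α₁ + 2α₂ = 0.7724
CA = 0.7724 × 2.19 = 1.69 mmol/L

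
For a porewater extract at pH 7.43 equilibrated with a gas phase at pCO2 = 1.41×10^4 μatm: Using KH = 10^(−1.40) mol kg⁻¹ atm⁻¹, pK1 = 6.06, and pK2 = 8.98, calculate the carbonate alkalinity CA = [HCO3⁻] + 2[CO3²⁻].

CA = 13.9 mmol/kg

[CO2*] = KH · pCO2 = 10^(−1.40) × 1.41×10^4×10^-6 = 5.613×10^-4 mol/kg
α₀ = 1/(1 + K1/[H⁺] + K1K2/[H⁺]²) = 1/(1 + 10^+1.37 + 10^-0.18) = 0.03984
DIC = [CO2*]/α₀ = 5.613×10^-4 / 0.03984 = 14.09 mmol/kg
CA = (α₁ + 2α₂)·DIC = (0.9338 + 2×0.02632) × 14.09 = 13.9 mmol/kg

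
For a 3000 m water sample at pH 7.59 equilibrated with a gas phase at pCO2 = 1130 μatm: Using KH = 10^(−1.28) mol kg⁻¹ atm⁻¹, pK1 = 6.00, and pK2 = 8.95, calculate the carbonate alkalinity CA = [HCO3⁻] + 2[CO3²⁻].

[CO2*] = KH · pCO2 = 10^(−1.28) × 1130×10^-6 = 5.930×10^-5 mol/kg
α₀ = 1/(1 + K1/[H⁺] + K1K2/[H⁺]²) = 1/(1 + 10^+1.59 + 10^+0.23) = 0.02404
DIC = [CO2*]/α₀ = 5.930×10^-5 / 0.02404 = 2.467 mmol/kg
CA = (α₁ + 2α₂)·DIC = (0.9351 + 2×0.04082) × 2.467 = 2.51 mmol/kg

CA = 2.51 mmol/kg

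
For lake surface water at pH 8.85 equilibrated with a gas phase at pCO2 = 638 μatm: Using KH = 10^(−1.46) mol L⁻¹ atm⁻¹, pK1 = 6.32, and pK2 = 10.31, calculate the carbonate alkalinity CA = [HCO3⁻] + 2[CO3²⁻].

[CO2*] = KH · pCO2 = 10^(−1.46) × 638×10^-6 = 2.212×10^-5 mol/L
α₀ = 1/(1 + K1/[H⁺] + K1K2/[H⁺]²) = 1/(1 + 10^+2.53 + 10^+1.07) = 0.002844
DIC = [CO2*]/α₀ = 2.212×10^-5 / 0.002844 = 7.778 mmol/L
CA = (α₁ + 2α₂)·DIC = (0.9637 + 2×0.03342) × 7.778 = 8.02 mmol/L

CA = 8.02 mmol/L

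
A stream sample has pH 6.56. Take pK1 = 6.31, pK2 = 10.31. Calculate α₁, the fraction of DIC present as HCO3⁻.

α₁ = 0.640

α₁ = 1 / (1 + [H⁺]/K1 + K2/[H⁺]) = 1 / (1 + 10^-0.25 + 10^-3.75)
   = 1 / (1 + 0.56234 + 0.00017783) = 1/1.5625 = 0.6400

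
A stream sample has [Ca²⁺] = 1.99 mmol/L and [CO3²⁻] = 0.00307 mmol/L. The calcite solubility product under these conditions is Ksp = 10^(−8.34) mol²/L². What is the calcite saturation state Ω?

Ω = 1.34

Ksp = 10^(−8.34) = 4.571×10^-9
Ω = [Ca²⁺][CO3²⁻]/Ksp = (1.99×10^-3)(0.00307×10^-3) / 4.571×10^-9 = 1.34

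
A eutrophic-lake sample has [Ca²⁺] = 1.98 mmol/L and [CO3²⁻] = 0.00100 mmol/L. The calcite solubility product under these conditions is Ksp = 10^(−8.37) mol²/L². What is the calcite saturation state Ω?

Ksp = 10^(−8.37) = 4.266×10^-9
Ω = [Ca²⁺][CO3²⁻]/Ksp = (1.98×10^-3)(0.00100×10^-3) / 4.266×10^-9 = 0.464

Ω = 0.464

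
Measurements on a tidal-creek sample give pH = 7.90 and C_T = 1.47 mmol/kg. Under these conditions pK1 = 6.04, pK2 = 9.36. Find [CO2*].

[CO2*] = 19.4 μmol/kg

α₀ = 1 / (1 + K1/[H⁺] + K1K2/[H⁺]²) = 1 / (1 + 10^+1.86 + 10^+0.40)
   = 1 / (1 + 72.444 + 2.5119) = 1/75.955 = 0.01317
[CO2*] = α₀ × DIC = 0.01317 × 1.47 = 0.0194 mmol/kg = 19.4 μmol/kg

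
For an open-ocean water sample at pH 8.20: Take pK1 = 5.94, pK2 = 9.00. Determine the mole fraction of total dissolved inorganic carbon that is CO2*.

α₀ = 0.00472

α₀ = 1 / (1 + K1/[H⁺] + K1K2/[H⁺]²) = 1 / (1 + 10^+2.26 + 10^+1.46)
   = 1 / (1 + 181.97 + 28.840) = 1/211.81 = 0.004721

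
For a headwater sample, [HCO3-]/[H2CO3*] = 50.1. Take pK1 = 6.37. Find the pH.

pH = 8.07

From K1 = [H⁺][HCO3-]/[H2CO3*]:  pH = pK1 + log₁₀([HCO3-]/[H2CO3*])
log₁₀(50.1) = +1.700
pH = 6.37 + (+1.700) = 8.07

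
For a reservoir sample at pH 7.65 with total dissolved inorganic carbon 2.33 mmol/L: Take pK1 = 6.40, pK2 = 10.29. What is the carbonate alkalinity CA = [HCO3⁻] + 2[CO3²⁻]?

CA = [HCO3⁻] + 2[CO3²⁻] = (α₁ + 2α₂)·DIC
At pH 7.65: [H⁺]/K1 = 10^-1.25 = 0.056234, K2/[H⁺] = 10^-2.64 = 0.0022909
α₁ = 1/(1 + 0.056234 + 0.0022909) = 1/1.0585 = 0.9447; α₂ = α₁·K2/[H⁺] = 0.002164
α₁ + 2α₂ = 0.9490
CA = 0.9490 × 2.33 = 2.21 mmol/L

CA = 2.21 mmol/L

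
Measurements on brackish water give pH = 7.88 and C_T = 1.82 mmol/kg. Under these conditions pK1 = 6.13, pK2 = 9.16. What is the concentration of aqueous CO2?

α₀ = 1 / (1 + K1/[H⁺] + K1K2/[H⁺]²) = 1 / (1 + 10^+1.75 + 10^+0.47)
   = 1 / (1 + 56.234 + 2.9512) = 1/60.185 = 0.01662
[CO2*] = α₀ × DIC = 0.01662 × 1.82 = 0.0302 mmol/kg

[CO2*] = 0.0302 mmol/kg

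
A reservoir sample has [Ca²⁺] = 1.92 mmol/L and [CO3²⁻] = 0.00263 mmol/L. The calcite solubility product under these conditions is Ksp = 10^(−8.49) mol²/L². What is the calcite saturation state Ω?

Ω = 1.56

Ksp = 10^(−8.49) = 3.236×10^-9
Ω = [Ca²⁺][CO3²⁻]/Ksp = (1.92×10^-3)(0.00263×10^-3) / 3.236×10^-9 = 1.56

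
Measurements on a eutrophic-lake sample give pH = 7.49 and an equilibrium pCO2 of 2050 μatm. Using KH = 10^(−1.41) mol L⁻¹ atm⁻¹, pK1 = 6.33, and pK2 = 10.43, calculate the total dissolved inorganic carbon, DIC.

[CO2*] = KH · pCO2 = 10^(−1.41) × 2050×10^-6 = 7.975×10^-5 mol/L
α₀ = 1/(1 + K1/[H⁺] + K1K2/[H⁺]²) = 1/(1 + 10^+1.16 + 10^-1.78) = 0.06464
DIC = [CO2*]/α₀ = 7.975×10^-5 / 0.06464 = 1.23 mmol/L

DIC = 1.23 mmol/L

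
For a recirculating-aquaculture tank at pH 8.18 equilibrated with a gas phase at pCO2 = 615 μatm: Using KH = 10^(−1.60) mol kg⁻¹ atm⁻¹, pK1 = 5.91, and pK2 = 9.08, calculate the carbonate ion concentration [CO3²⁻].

[CO2*] = KH · pCO2 = 10^(−1.60) × 615×10^-6 = 1.545×10^-5 mol/kg
α₀ = 1/(1 + K1/[H⁺] + K1K2/[H⁺]²) = 1/(1 + 10^+2.27 + 10^+1.37) = 0.004747
DIC = [CO2*]/α₀ = 1.545×10^-5 / 0.004747 = 3.254 mmol/kg
[CO3²⁻] = α₂·DIC; α₂ = 0.1113, so [CO3²⁻] = 0.1113 × 3.254 = 0.362 mmol/kg

[CO3²⁻] = 0.362 mmol/kg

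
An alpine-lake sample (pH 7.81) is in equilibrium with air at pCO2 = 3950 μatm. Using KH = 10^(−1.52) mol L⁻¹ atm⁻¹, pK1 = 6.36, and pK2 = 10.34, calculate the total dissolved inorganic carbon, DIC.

[CO2*] = KH · pCO2 = 10^(−1.52) × 3950×10^-6 = 1.193×10^-4 mol/L
α₀ = 1/(1 + K1/[H⁺] + K1K2/[H⁺]²) = 1/(1 + 10^+1.45 + 10^-1.08) = 0.03417
DIC = [CO2*]/α₀ = 1.193×10^-4 / 0.03417 = 3.49 mmol/L

DIC = 3.49 mmol/L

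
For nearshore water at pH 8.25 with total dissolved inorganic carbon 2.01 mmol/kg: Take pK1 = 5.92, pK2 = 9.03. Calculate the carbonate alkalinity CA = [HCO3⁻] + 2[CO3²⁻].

CA = [HCO3⁻] + 2[CO3²⁻] = (α₁ + 2α₂)·DIC
At pH 8.25: [H⁺]/K1 = 10^-2.33 = 0.0046774, K2/[H⁺] = 10^-0.78 = 0.16596
α₁ = 1/(1 + 0.0046774 + 0.16596) = 1/1.1706 = 0.8542; α₂ = α₁·K2/[H⁺] = 0.1418
α₁ + 2α₂ = 1.1378
CA = 1.1378 × 2.01 = 2.29 mmol/kg

CA = 2.29 mmol/kg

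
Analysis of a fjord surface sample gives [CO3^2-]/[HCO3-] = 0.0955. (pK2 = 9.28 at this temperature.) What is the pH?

From K2 = [H⁺][CO3^2-]/[HCO3-]:  pH = pK2 + log₁₀([CO3^2-]/[HCO3-])
log₁₀(0.0955) = -1.020
pH = 9.28 + (-1.020) = 8.26

pH = 8.26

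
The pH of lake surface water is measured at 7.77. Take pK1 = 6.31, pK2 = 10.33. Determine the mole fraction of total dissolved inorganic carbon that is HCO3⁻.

α₁ = 1 / (1 + [H⁺]/K1 + K2/[H⁺]) = 1 / (1 + 10^-1.46 + 10^-2.56)
   = 1 / (1 + 0.034674 + 0.0027542) = 1/1.0374 = 0.9639

α₁ = 0.964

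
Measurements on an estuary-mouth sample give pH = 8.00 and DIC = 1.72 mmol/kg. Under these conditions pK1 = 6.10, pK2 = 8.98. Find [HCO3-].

α₁ = 1 / (1 + [H⁺]/K1 + K2/[H⁺]) = 1 / (1 + 10^-1.90 + 10^-0.98)
   = 1 / (1 + 0.012589 + 0.10471) = 1/1.1173 = 0.8950
[HCO3⁻] = α₁ × DIC = 0.8950 × 1.72 = 1.54 mmol/kg

[HCO3⁻] = 1.54 mmol/kg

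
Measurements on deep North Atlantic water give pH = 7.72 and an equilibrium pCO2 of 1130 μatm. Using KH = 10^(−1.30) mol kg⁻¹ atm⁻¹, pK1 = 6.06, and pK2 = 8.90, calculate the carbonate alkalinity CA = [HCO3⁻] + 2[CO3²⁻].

CA = 2.93 mmol/kg

[CO2*] = KH · pCO2 = 10^(−1.30) × 1130×10^-6 = 5.663×10^-5 mol/kg
α₀ = 1/(1 + K1/[H⁺] + K1K2/[H⁺]²) = 1/(1 + 10^+1.66 + 10^+0.48) = 0.02011
DIC = [CO2*]/α₀ = 5.663×10^-5 / 0.02011 = 2.816 mmol/kg
CA = (α₁ + 2α₂)·DIC = (0.9192 + 2×0.06073) × 2.816 = 2.93 mmol/kg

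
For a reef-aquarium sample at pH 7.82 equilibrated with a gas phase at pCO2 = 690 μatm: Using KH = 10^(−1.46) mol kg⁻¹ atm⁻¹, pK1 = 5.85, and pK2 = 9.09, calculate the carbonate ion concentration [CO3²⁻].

[CO2*] = KH · pCO2 = 10^(−1.46) × 690×10^-6 = 2.392×10^-5 mol/kg
α₀ = 1/(1 + K1/[H⁺] + K1K2/[H⁺]²) = 1/(1 + 10^+1.97 + 10^+0.70) = 0.01007
DIC = [CO2*]/α₀ = 2.392×10^-5 / 0.01007 = 2.377 mmol/kg
[CO3²⁻] = α₂·DIC; α₂ = 0.05045, so [CO3²⁻] = 0.05045 × 2.377 = 0.120 mmol/kg

[CO3²⁻] = 0.120 mmol/kg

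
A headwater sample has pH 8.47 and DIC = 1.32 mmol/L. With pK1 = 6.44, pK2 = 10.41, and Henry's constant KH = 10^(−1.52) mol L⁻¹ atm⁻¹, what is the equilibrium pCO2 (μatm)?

pCO2 = 400 μatm

α₀ = 1 / (1 + K1/[H⁺] + K1K2/[H⁺]²) = 1 / (1 + 10^+2.03 + 10^+0.09)
   = 1 / (1 + 107.15 + 1.2303) = 1/109.38 = 0.009142
[CO2*] = α₀ × DIC = 0.009142 × 1.32 = 0.01207 mmol/L = 12.07 μmol/L
pCO2 = [CO2*]/KH = 1.207×10^-5 / 3.020×10^-2 = 400 μatm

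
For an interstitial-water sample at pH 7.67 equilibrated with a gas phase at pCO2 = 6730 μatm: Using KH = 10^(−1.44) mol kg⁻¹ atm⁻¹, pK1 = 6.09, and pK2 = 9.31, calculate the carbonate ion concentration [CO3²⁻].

[CO3²⁻] = 0.213 mmol/kg

[CO2*] = KH · pCO2 = 10^(−1.44) × 6730×10^-6 = 2.444×10^-4 mol/kg
α₀ = 1/(1 + K1/[H⁺] + K1K2/[H⁺]²) = 1/(1 + 10^+1.58 + 10^-0.06) = 0.02507
DIC = [CO2*]/α₀ = 2.444×10^-4 / 0.02507 = 9.747 mmol/kg
[CO3²⁻] = α₂·DIC; α₂ = 0.02183, so [CO3²⁻] = 0.02183 × 9.747 = 0.213 mmol/kg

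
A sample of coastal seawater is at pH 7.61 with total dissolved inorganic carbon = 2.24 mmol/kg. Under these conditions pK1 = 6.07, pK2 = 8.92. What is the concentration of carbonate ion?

[CO3²⁻] = 0.102 mmol/kg

α₂ = 1 / (1 + [H⁺]/K2 + [H⁺]²/(K1K2)) = 1 / (1 + 10^+1.31 + 10^-0.23)
   = 1 / (1 + 20.417 + 0.58884) = 1/22.006 = 0.04544
[CO3²⁻] = α₂ × DIC = 0.04544 × 2.24 = 0.102 mmol/kg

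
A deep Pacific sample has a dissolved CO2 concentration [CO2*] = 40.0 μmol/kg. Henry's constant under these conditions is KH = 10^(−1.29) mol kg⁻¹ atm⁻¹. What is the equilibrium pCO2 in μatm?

pCO2 = 780 μatm

KH = 10^(−1.29) = 5.129×10^-2 mol kg⁻¹ atm⁻¹
pCO2 = [CO2*]/KH = 40.0×10^-6 / 5.129×10^-2 = 7.80×10^-4 atm = 780 μatm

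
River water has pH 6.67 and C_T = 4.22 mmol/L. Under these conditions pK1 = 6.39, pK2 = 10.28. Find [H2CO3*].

[CO2*] = 1.45 mmol/L

α₀ = 1 / (1 + K1/[H⁺] + K1K2/[H⁺]²) = 1 / (1 + 10^+0.28 + 10^-3.33)
   = 1 / (1 + 1.9055 + 0.00046774) = 1/2.9059 = 0.3441
[CO2*] = α₀ × DIC = 0.3441 × 4.22 = 1.45 mmol/L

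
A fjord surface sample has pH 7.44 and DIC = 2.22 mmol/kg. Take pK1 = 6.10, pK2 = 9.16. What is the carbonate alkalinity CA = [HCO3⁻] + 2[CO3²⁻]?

CA = 2.16 mmol/kg

CA = [HCO3⁻] + 2[CO3²⁻] = (α₁ + 2α₂)·DIC
At pH 7.44: [H⁺]/K1 = 10^-1.34 = 0.045709, K2/[H⁺] = 10^-1.72 = 0.019055
α₁ = 1/(1 + 0.045709 + 0.019055) = 1/1.0648 = 0.9392; α₂ = α₁·K2/[H⁺] = 0.01790
α₁ + 2α₂ = 0.9750
CA = 0.9750 × 2.22 = 2.16 mmol/kg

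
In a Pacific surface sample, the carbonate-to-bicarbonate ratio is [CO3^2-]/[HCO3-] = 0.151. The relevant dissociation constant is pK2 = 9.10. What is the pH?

From K2 = [H⁺][CO3^2-]/[HCO3-]:  pH = pK2 + log₁₀([CO3^2-]/[HCO3-])
log₁₀(0.151) = -0.821
pH = 9.10 + (-0.821) = 8.28

pH = 8.28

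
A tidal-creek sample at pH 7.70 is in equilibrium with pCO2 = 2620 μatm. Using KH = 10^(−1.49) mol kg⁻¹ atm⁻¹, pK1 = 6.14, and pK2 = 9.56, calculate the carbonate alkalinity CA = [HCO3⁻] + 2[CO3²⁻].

CA = 3.16 mmol/kg

[CO2*] = KH · pCO2 = 10^(−1.49) × 2620×10^-6 = 8.478×10^-5 mol/kg
α₀ = 1/(1 + K1/[H⁺] + K1K2/[H⁺]²) = 1/(1 + 10^+1.56 + 10^-0.30) = 0.02645
DIC = [CO2*]/α₀ = 8.478×10^-5 / 0.02645 = 3.206 mmol/kg
CA = (α₁ + 2α₂)·DIC = (0.9603 + 2×0.01326) × 3.206 = 3.16 mmol/kg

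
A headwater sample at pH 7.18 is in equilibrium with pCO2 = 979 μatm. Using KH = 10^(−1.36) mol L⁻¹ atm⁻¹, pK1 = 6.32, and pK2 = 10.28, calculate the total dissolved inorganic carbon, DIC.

DIC = 0.353 mmol/L

[CO2*] = KH · pCO2 = 10^(−1.36) × 979×10^-6 = 4.273×10^-5 mol/L
α₀ = 1/(1 + K1/[H⁺] + K1K2/[H⁺]²) = 1/(1 + 10^+0.86 + 10^-2.24) = 0.1212
DIC = [CO2*]/α₀ = 4.273×10^-5 / 0.1212 = 0.353 mmol/L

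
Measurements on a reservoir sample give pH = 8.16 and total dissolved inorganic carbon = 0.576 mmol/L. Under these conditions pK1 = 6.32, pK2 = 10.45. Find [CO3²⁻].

[CO3²⁻] = 2.90 μmol/L

α₂ = 1 / (1 + [H⁺]/K2 + [H⁺]²/(K1K2)) = 1 / (1 + 10^+2.29 + 10^+0.45)
   = 1 / (1 + 194.98 + 2.8184) = 1/198.80 = 0.005030
[CO3²⁻] = α₂ × DIC = 0.005030 × 0.576 = 0.00290 mmol/L = 2.90 μmol/L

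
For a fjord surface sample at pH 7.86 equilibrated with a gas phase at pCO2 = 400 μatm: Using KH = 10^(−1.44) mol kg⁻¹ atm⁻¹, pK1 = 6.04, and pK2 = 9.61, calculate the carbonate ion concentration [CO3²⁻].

[CO3²⁻] = 17.1 μmol/kg

[CO2*] = KH · pCO2 = 10^(−1.44) × 400×10^-6 = 1.452×10^-5 mol/kg
α₀ = 1/(1 + K1/[H⁺] + K1K2/[H⁺]²) = 1/(1 + 10^+1.82 + 10^+0.07) = 0.01465
DIC = [CO2*]/α₀ = 1.452×10^-5 / 0.01465 = 0.9911 mmol/kg
[CO3²⁻] = α₂·DIC; α₂ = 0.01722, so [CO3²⁻] = 0.01722 × 0.9911 = 0.0171 mmol/kg = 17.1 μmol/kg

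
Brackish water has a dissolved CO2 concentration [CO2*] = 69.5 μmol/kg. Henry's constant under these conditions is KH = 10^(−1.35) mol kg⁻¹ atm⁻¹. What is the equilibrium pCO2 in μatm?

pCO2 = 1560 μatm

KH = 10^(−1.35) = 4.467×10^-2 mol kg⁻¹ atm⁻¹
pCO2 = [CO2*]/KH = 69.5×10^-6 / 4.467×10^-2 = 1.56×10^-3 atm = 1560 μatm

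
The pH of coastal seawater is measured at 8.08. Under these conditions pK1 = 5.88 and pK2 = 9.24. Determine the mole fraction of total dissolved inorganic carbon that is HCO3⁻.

α₁ = 0.930

α₁ = 1 / (1 + [H⁺]/K1 + K2/[H⁺]) = 1 / (1 + 10^-2.20 + 10^-1.16)
   = 1 / (1 + 0.0063096 + 0.069183) = 1/1.0755 = 0.9298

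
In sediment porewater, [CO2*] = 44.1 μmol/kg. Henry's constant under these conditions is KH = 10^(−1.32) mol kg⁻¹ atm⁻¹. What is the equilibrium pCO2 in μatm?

pCO2 = 921 μatm

KH = 10^(−1.32) = 4.786×10^-2 mol kg⁻¹ atm⁻¹
pCO2 = [CO2*]/KH = 44.1×10^-6 / 4.786×10^-2 = 9.21×10^-4 atm = 921 μatm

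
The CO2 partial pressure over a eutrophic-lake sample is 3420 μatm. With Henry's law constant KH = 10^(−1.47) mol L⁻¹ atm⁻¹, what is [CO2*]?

[CO2*] = 116 μmol/L

KH = 10^(−1.47) = 3.388×10^-2 mol L⁻¹ atm⁻¹
[CO2*] = KH · pCO2 = 3.388×10^-2 × 3420×10^-6 atm = 1.16×10^-4 mol/L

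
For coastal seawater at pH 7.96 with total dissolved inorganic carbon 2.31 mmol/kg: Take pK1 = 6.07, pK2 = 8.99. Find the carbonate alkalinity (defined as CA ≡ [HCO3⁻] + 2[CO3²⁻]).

CA = 2.48 mmol/kg

CA = [HCO3⁻] + 2[CO3²⁻] = (α₁ + 2α₂)·DIC
At pH 7.96: [H⁺]/K1 = 10^-1.89 = 0.012882, K2/[H⁺] = 10^-1.03 = 0.093325
α₁ = 1/(1 + 0.012882 + 0.093325) = 1/1.1062 = 0.9040; α₂ = α₁·K2/[H⁺] = 0.08437
α₁ + 2α₂ = 1.0727
CA = 1.0727 × 2.31 = 2.48 mmol/kg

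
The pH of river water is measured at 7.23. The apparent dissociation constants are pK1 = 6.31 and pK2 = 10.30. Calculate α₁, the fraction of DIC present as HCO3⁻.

α₁ = 0.892

α₁ = 1 / (1 + [H⁺]/K1 + K2/[H⁺]) = 1 / (1 + 10^-0.92 + 10^-3.07)
   = 1 / (1 + 0.12023 + 0.00085114) = 1/1.1211 = 0.8920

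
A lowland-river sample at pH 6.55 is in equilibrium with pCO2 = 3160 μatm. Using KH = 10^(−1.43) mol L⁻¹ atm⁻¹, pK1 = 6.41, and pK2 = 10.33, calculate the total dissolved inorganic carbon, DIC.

[CO2*] = KH · pCO2 = 10^(−1.43) × 3160×10^-6 = 1.174×10^-4 mol/L
α₀ = 1/(1 + K1/[H⁺] + K1K2/[H⁺]²) = 1/(1 + 10^+0.14 + 10^-3.64) = 0.4201
DIC = [CO2*]/α₀ = 1.174×10^-4 / 0.4201 = 0.279 mmol/L

DIC = 0.279 mmol/L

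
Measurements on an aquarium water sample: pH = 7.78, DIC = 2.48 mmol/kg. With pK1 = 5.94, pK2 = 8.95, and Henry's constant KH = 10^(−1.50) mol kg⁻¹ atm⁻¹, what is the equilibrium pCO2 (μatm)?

α₀ = 1 / (1 + K1/[H⁺] + K1K2/[H⁺]²) = 1 / (1 + 10^+1.84 + 10^+0.67)
   = 1 / (1 + 69.183 + 4.6774) = 1/74.860 = 0.01336
[CO2*] = α₀ × DIC = 0.01336 × 2.48 = 0.03313 mmol/kg
pCO2 = [CO2*]/KH = 3.313×10^-5 / 3.162×10^-2 = 1050 μatm

pCO2 = 1050 μatm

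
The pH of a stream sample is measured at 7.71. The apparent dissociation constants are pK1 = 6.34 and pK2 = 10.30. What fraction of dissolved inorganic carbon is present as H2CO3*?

α₀ = 1 / (1 + K1/[H⁺] + K1K2/[H⁺]²) = 1 / (1 + 10^+1.37 + 10^-1.22)
   = 1 / (1 + 23.442 + 0.060256) = 1/24.503 = 0.04081

α₀ = 0.0408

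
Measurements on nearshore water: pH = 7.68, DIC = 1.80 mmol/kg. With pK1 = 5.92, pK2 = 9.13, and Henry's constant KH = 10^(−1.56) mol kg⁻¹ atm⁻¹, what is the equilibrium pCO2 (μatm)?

pCO2 = 1080 μatm

α₀ = 1 / (1 + K1/[H⁺] + K1K2/[H⁺]²) = 1 / (1 + 10^+1.76 + 10^+0.31)
   = 1 / (1 + 57.544 + 2.0417) = 1/60.586 = 0.01651
[CO2*] = α₀ × DIC = 0.01651 × 1.80 = 0.02971 mmol/kg
pCO2 = [CO2*]/KH = 2.971×10^-5 / 2.754×10^-2 = 1080 μatm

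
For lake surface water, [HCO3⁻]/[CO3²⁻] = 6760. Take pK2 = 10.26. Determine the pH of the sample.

pH = 6.43

From K2 = [H⁺][CO3²⁻]/[HCO3⁻]:  pH = pK2 − log₁₀([HCO3⁻]/[CO3²⁻])
log₁₀(6760) = +3.830
pH = 10.26 − (+3.830) = 6.43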